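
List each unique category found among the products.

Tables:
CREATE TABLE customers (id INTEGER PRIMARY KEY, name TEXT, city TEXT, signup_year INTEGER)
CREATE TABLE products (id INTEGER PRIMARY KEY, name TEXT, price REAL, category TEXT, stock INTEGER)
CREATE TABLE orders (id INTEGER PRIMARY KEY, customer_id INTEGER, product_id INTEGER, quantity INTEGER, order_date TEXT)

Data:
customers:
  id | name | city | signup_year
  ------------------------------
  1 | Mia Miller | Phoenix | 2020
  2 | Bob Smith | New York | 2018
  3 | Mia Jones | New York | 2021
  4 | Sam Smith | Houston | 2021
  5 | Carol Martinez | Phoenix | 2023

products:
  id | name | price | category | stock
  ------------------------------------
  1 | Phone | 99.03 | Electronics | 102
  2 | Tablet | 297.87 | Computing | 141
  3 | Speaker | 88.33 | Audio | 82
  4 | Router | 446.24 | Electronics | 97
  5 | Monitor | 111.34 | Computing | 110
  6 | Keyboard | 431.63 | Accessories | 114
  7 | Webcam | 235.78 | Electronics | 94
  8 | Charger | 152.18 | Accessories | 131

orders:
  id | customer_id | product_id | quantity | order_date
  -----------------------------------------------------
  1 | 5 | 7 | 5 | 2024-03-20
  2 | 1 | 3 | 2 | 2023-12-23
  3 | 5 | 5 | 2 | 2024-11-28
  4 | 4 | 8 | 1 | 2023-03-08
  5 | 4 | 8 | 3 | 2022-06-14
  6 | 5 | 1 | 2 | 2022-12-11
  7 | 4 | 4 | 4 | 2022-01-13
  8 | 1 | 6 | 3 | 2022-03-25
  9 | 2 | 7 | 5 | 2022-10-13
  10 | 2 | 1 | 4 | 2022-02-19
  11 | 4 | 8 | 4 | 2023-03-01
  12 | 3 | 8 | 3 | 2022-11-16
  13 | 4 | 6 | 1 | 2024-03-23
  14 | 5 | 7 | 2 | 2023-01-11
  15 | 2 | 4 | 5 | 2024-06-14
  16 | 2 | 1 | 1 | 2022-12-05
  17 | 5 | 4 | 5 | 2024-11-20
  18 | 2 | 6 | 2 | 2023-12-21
SELECT DISTINCT category FROM products

Execution result:
category
Electronics
Computing
Audio
Accessories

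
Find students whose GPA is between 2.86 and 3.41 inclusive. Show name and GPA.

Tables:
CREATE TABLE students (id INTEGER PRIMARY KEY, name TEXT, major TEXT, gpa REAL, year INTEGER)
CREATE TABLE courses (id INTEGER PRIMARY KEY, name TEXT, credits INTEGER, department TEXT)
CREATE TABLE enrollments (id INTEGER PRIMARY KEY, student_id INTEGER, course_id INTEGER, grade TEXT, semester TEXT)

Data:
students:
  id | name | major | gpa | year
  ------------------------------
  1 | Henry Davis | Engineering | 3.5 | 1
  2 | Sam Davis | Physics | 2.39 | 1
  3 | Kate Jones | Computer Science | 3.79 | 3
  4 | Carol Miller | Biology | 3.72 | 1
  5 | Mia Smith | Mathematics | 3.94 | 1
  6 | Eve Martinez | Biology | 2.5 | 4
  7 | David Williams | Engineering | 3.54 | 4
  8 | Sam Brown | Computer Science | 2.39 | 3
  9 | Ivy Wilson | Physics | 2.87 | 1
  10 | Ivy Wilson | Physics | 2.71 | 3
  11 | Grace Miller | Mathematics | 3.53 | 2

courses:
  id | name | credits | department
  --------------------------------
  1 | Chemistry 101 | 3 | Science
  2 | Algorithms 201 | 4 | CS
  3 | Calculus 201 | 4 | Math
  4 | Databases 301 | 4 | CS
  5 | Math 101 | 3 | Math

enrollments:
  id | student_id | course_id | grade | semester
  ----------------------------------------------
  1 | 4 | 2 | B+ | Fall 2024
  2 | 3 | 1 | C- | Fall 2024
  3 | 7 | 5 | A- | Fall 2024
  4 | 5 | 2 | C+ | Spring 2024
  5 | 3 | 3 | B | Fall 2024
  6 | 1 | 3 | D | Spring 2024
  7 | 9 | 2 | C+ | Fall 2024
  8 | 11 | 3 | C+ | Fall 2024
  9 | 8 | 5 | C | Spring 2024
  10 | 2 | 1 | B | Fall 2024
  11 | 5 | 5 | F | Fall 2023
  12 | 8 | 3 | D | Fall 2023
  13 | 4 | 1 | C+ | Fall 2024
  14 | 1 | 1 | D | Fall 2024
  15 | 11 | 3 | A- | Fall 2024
SELECT name, gpa FROM students WHERE gpa BETWEEN 2.86 AND 3.41

Execution result:
name | gpa
Ivy Wilson | 2.87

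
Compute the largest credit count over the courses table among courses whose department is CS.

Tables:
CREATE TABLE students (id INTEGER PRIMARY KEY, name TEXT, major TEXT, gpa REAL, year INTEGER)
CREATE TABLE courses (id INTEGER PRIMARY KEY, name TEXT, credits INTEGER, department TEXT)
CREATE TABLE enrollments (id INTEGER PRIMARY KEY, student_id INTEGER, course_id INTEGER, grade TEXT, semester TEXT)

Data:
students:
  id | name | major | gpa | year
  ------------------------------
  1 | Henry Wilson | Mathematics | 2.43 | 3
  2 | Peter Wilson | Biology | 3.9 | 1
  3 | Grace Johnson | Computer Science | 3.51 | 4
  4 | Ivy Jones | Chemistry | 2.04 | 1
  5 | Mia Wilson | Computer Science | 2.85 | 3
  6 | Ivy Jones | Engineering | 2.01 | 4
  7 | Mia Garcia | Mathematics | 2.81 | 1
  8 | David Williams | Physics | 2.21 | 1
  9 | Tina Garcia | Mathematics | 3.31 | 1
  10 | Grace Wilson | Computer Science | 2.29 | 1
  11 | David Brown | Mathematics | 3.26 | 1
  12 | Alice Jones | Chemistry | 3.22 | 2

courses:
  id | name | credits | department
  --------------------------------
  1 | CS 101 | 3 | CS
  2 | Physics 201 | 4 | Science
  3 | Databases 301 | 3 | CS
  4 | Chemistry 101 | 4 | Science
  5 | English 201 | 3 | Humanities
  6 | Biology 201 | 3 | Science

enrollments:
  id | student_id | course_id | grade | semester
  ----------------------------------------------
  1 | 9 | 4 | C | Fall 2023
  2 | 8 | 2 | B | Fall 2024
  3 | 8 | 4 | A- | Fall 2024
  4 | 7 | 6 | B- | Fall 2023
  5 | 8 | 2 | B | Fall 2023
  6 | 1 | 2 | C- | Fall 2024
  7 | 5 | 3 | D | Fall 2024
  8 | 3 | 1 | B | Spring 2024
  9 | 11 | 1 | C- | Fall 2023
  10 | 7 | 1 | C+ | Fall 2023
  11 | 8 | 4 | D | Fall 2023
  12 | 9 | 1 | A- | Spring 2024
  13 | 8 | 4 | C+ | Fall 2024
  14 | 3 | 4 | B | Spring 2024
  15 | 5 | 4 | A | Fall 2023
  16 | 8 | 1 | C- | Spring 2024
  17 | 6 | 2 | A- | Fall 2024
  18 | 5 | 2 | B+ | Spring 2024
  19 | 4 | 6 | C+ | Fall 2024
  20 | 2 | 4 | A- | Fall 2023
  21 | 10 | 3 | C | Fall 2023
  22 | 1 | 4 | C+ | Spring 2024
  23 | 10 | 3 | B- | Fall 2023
SELECT MAX(credits) FROM courses WHERE department = 'CS'

Execution result:
3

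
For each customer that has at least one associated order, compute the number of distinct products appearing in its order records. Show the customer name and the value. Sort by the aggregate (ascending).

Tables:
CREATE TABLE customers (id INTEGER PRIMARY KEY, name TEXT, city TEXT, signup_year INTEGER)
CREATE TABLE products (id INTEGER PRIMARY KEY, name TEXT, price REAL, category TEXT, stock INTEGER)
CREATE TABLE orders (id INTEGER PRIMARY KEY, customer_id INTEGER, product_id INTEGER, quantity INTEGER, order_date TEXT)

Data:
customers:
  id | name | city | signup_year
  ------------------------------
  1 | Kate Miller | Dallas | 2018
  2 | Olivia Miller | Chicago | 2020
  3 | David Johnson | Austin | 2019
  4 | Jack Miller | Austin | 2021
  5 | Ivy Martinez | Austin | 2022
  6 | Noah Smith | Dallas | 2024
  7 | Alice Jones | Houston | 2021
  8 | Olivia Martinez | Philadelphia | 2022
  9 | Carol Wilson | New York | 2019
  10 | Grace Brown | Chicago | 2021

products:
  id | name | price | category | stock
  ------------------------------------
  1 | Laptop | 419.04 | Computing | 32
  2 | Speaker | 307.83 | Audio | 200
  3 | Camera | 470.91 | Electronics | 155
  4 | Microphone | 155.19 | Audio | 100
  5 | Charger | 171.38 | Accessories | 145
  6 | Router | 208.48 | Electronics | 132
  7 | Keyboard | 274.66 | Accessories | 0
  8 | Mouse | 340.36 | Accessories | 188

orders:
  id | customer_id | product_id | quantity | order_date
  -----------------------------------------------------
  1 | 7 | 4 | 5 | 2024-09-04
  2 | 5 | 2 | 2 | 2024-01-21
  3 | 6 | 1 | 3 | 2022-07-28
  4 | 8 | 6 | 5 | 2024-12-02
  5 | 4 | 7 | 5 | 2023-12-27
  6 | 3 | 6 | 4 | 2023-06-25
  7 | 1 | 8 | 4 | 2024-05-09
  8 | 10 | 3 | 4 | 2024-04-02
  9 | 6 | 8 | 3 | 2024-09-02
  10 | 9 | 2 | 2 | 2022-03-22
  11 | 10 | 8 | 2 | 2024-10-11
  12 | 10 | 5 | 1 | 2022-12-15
SELECT p.name, COUNT(DISTINCT c.product_id) AS distinct_product_count FROM orders c JOIN customers p ON c.customer_id = p.id GROUP BY p.id, p.name ORDER BY distinct_product_count ASC

Execution result:
name | distinct_product_count
Kate Miller | 1
David Johnson | 1
Jack Miller | 1
Ivy Martinez | 1
Alice Jones | 1
Olivia Martinez | 1
Carol Wilson | 1
Noah Smith | 2
Grace Brown | 3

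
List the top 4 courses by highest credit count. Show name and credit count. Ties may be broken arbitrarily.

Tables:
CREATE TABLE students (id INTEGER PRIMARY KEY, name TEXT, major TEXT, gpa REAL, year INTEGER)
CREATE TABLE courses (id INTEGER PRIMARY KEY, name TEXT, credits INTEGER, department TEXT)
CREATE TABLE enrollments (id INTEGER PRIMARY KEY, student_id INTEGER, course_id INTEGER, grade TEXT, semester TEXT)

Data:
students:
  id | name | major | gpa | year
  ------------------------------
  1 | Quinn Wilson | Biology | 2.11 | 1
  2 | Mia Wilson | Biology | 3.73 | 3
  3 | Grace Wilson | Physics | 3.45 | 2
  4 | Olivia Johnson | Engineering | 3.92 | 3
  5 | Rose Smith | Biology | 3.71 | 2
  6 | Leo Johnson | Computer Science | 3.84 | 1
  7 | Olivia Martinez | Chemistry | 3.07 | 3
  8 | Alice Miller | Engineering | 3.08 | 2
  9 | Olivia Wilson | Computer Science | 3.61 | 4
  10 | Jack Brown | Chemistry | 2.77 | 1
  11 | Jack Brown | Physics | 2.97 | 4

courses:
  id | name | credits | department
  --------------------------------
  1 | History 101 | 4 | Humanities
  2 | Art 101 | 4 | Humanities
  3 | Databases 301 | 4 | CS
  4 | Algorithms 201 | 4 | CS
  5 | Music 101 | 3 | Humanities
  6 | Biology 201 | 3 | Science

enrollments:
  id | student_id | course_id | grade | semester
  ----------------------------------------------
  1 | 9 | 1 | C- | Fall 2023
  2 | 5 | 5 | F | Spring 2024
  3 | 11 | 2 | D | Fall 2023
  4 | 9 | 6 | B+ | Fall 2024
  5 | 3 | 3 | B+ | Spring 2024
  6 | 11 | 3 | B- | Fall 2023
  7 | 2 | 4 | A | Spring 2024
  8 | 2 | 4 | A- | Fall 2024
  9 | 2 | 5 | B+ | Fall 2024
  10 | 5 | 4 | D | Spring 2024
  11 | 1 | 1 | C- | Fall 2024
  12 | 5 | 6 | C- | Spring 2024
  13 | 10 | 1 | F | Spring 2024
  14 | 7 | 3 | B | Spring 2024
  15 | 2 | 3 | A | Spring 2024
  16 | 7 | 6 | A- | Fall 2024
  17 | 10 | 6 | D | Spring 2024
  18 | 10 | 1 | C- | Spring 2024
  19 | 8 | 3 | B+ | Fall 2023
SELECT name, credits FROM courses ORDER BY credits DESC LIMIT 4

Execution result:
name | credits
History 101 | 4
Art 101 | 4
Databases 301 | 4
Algorithms 201 | 4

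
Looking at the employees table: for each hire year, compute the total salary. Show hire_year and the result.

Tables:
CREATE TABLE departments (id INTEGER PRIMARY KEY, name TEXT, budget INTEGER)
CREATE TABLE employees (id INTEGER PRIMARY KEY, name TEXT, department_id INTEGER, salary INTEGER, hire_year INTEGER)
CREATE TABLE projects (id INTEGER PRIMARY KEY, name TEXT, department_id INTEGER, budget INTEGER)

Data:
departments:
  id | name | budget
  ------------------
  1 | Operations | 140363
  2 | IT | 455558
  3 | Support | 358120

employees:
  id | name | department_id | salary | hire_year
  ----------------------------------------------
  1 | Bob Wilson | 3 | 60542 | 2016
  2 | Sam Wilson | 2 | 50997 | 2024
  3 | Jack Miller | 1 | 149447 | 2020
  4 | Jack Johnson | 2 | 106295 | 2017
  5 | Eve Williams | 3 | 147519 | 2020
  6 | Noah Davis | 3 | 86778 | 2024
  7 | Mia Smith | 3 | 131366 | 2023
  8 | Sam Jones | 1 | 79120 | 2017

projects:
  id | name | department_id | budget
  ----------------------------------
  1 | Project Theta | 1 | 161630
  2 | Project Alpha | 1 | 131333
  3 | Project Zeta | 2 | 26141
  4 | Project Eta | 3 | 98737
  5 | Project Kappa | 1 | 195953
SELECT hire_year, SUM(salary) AS sum_salary FROM employees GROUP BY hire_year

Execution result:
hire_year | sum_salary
2016 | 60542
2017 | 185415
2020 | 296966
2023 | 131366
2024 | 137775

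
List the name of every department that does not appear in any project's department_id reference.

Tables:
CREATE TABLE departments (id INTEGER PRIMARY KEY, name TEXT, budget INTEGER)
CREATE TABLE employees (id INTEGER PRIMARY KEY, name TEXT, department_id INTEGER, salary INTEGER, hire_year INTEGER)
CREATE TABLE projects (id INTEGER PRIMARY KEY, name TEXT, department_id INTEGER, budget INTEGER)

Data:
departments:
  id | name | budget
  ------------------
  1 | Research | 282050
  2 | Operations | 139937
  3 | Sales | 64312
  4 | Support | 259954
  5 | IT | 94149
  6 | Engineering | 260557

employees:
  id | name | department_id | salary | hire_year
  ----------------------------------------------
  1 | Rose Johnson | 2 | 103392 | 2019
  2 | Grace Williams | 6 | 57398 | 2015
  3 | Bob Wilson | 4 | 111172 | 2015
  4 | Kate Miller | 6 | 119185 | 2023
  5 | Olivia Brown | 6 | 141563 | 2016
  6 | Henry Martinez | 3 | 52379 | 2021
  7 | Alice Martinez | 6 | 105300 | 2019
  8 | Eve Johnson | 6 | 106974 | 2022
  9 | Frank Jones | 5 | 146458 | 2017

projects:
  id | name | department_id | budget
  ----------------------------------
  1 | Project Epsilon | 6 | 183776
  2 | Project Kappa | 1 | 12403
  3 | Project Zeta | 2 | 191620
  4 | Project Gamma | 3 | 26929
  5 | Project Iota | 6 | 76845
SELECT p.name FROM departments p LEFT JOIN projects c ON c.department_id = p.id WHERE c.id IS NULL

Execution result:
name
Support
IT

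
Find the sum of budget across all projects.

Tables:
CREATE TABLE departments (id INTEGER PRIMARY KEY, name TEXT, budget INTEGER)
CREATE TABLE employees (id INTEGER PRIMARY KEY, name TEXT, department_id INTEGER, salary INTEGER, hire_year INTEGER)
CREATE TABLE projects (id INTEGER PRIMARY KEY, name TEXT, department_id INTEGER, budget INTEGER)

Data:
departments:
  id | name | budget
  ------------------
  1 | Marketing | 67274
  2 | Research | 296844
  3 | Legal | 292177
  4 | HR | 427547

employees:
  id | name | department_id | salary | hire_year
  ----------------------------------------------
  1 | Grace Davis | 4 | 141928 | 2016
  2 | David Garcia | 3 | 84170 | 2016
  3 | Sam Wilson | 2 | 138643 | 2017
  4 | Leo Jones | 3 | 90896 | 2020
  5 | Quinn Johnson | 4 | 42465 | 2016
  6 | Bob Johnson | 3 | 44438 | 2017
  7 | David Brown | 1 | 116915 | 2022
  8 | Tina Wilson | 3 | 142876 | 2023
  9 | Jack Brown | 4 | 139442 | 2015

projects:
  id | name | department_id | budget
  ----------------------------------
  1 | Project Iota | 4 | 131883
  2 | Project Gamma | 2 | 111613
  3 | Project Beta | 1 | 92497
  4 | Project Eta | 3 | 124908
SELECT SUM(budget) FROM projects

Execution result:
460901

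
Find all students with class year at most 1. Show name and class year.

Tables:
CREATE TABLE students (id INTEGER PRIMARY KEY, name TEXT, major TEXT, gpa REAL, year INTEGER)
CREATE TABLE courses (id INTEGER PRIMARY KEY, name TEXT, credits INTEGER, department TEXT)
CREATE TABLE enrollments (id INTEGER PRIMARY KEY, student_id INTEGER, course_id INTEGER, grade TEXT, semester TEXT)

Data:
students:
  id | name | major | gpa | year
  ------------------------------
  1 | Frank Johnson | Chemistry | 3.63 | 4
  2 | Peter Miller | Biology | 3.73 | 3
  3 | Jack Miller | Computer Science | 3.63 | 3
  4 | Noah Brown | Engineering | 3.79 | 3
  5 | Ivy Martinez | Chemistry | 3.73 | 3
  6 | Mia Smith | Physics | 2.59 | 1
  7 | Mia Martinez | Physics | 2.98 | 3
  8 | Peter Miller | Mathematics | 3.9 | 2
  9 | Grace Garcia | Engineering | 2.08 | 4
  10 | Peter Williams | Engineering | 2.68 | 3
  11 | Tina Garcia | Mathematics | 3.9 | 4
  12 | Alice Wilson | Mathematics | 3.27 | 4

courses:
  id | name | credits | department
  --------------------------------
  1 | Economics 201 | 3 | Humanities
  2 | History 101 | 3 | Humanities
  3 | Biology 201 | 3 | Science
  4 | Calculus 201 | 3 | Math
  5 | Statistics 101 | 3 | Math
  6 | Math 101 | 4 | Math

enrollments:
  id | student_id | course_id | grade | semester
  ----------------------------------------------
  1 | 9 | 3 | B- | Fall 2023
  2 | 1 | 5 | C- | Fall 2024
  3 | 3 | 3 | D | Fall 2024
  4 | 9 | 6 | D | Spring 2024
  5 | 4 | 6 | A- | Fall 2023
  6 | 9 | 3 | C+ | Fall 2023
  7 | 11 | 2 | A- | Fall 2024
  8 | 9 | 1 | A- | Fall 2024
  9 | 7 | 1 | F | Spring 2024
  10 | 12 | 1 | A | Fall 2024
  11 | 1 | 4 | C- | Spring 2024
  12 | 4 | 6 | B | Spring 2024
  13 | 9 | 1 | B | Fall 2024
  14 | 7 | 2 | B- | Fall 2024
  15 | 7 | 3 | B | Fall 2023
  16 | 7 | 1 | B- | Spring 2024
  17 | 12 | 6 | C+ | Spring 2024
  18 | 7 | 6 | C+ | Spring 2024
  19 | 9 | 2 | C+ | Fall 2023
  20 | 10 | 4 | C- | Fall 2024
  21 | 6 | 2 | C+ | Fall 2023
SELECT name, year FROM students WHERE year <= 1

Execution result:
name | year
Mia Smith | 1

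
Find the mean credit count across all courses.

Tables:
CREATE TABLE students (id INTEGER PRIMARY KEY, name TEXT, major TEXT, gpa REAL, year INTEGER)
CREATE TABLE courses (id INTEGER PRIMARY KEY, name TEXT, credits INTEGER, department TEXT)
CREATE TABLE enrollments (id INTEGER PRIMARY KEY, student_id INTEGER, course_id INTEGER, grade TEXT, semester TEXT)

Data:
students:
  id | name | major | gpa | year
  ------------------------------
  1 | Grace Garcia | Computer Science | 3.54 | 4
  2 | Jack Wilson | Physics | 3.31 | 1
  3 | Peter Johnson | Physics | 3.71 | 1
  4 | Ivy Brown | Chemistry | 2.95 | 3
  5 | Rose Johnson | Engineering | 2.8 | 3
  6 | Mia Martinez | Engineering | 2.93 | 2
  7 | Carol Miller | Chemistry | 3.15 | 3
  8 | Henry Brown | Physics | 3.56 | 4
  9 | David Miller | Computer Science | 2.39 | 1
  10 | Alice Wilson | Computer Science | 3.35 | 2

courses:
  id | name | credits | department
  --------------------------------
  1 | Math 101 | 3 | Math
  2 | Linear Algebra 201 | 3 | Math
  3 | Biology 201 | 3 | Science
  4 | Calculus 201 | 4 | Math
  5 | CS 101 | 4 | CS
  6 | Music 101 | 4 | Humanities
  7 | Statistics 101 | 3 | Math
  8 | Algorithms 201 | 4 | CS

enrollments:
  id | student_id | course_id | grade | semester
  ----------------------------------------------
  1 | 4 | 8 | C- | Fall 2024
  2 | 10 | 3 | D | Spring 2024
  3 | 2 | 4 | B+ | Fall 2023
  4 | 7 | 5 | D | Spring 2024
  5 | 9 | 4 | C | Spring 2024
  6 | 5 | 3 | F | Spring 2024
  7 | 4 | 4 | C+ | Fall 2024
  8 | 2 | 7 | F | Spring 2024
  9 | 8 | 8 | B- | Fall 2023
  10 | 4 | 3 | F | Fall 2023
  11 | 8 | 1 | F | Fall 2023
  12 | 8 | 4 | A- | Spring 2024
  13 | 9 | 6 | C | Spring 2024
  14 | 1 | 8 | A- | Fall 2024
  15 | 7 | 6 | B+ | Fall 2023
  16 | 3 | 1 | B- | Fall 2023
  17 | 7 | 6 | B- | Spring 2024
SELECT AVG(credits) FROM courses

Execution result:
3.50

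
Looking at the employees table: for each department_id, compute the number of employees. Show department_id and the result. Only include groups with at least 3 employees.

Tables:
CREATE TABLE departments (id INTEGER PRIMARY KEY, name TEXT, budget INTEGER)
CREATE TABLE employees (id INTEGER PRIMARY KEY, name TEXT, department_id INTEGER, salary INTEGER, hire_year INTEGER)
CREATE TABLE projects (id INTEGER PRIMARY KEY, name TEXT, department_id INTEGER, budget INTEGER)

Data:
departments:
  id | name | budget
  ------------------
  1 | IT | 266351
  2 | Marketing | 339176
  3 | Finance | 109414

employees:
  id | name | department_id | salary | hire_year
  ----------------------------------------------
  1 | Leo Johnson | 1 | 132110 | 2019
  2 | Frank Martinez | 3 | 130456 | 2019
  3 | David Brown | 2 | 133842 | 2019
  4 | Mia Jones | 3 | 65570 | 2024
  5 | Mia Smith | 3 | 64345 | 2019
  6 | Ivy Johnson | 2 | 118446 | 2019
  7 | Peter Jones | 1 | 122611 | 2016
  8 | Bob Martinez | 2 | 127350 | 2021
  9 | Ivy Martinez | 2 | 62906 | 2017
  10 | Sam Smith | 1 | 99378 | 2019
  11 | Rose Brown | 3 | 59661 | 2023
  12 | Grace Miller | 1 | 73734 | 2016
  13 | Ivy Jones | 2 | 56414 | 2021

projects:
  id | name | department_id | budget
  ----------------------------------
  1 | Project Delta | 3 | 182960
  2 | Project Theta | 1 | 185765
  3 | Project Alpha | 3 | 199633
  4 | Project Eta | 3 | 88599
SELECT department_id, COUNT(*) AS n FROM employees GROUP BY department_id HAVING COUNT(*) >= 3

Execution result:
department_id | n
1 | 4
2 | 5
3 | 4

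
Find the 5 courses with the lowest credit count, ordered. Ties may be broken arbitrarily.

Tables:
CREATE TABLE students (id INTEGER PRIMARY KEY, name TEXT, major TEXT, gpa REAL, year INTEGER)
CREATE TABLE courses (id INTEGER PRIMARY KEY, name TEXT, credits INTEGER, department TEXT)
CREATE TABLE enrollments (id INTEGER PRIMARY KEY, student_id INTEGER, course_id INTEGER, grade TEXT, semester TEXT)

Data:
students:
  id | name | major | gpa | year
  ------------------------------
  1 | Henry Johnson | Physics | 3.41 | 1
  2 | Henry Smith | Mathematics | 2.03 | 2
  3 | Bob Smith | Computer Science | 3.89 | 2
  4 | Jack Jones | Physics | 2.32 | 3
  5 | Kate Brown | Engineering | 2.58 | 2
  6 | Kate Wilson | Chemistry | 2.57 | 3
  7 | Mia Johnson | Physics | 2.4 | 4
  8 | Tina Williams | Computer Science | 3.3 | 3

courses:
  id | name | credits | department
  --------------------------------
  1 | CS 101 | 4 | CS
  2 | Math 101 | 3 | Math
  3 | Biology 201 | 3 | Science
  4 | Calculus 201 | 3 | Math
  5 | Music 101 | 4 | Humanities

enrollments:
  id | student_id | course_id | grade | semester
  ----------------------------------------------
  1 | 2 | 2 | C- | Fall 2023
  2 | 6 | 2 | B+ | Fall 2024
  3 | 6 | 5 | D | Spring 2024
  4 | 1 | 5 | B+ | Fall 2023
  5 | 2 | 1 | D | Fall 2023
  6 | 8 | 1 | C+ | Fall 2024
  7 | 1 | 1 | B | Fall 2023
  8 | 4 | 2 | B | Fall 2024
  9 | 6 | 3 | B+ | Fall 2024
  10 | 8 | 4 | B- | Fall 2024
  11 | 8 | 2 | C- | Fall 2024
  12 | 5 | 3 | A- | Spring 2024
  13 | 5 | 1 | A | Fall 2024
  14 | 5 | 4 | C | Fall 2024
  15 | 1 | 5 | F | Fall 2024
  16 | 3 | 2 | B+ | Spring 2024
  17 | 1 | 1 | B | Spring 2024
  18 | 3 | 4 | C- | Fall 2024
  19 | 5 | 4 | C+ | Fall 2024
SELECT name, credits FROM courses ORDER BY credits ASC LIMIT 5

Execution result:
name | credits
Math 101 | 3
Biology 201 | 3
Calculus 201 | 3
CS 101 | 4
Music 101 | 4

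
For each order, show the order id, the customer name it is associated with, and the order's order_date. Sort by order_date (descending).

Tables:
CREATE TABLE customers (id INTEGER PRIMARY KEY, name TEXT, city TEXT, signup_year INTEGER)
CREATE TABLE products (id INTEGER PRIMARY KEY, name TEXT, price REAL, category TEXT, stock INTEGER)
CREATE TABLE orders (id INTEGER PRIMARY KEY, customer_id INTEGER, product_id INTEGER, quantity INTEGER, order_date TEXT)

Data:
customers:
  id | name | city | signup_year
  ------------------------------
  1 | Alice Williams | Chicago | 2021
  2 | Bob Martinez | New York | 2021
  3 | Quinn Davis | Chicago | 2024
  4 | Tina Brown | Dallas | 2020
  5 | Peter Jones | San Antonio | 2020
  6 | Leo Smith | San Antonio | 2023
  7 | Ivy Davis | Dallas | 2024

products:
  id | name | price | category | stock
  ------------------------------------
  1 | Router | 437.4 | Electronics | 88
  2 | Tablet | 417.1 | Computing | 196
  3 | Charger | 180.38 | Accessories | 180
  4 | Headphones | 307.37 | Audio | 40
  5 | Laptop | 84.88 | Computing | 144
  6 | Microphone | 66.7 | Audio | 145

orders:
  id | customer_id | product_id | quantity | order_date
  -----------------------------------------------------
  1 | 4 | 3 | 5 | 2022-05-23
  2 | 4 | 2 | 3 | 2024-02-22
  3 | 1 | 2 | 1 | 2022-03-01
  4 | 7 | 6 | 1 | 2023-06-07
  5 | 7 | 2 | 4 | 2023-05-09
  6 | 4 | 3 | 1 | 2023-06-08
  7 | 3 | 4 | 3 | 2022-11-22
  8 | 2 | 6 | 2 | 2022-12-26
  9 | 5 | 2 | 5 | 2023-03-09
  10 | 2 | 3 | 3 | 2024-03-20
SELECT c.id, p.name AS customer, c.order_date FROM orders c JOIN customers p ON c.customer_id = p.id ORDER BY c.order_date DESC

Execution result:
id | customer | order_date
10 | Bob Martinez | 2024-03-20
2 | Tina Brown | 2024-02-22
6 | Tina Brown | 2023-06-08
4 | Ivy Davis | 2023-06-07
5 | Ivy Davis | 2023-05-09
9 | Peter Jones | 2023-03-09
8 | Bob Martinez | 2022-12-26
7 | Quinn Davis | 2022-11-22
1 | Tina Brown | 2022-05-23
3 | Alice Williams | 2022-03-01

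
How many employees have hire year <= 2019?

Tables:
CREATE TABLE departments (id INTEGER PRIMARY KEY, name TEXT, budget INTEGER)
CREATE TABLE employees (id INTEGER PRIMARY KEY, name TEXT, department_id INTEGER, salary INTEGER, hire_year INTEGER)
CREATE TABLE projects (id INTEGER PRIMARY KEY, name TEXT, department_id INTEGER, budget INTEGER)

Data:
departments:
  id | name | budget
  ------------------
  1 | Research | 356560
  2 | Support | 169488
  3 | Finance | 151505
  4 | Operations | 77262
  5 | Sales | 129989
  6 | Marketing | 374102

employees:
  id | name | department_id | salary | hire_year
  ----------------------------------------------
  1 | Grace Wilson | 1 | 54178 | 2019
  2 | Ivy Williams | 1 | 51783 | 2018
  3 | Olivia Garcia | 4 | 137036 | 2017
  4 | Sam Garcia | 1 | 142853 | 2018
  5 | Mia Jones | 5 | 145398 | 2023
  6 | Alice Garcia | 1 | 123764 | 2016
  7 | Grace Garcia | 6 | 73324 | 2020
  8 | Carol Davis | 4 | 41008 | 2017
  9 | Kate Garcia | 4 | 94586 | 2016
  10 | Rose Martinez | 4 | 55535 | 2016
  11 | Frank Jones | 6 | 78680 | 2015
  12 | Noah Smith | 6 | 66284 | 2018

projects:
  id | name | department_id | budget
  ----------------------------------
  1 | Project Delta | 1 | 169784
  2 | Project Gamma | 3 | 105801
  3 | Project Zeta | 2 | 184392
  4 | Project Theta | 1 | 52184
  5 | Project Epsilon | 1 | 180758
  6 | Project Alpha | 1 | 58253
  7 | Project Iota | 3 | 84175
SELECT COUNT(*) FROM employees WHERE hire_year <= 2019

Execution result:
10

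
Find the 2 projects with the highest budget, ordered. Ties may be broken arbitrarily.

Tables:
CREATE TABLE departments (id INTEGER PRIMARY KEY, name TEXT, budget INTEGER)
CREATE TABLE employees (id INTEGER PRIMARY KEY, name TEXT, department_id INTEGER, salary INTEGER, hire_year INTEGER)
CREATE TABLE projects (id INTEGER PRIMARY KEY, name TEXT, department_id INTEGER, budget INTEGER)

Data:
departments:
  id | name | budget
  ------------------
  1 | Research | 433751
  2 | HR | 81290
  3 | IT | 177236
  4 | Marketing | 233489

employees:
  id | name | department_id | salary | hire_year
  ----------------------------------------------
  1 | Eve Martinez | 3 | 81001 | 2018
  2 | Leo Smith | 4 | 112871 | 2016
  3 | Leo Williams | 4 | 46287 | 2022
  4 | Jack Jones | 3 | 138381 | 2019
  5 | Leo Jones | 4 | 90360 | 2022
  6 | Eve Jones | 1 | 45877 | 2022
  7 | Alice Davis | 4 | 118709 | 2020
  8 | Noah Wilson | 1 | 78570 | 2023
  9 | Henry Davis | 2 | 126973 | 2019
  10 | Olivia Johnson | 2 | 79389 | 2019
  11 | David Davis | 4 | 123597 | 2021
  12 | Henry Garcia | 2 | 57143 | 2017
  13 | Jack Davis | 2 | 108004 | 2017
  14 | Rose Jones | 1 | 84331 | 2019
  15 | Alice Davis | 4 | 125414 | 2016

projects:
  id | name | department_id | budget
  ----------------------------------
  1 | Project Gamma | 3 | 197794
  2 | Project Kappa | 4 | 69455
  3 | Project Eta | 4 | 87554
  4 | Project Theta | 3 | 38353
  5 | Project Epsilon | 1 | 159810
SELECT name, budget FROM projects ORDER BY budget DESC LIMIT 2

Execution result:
name | budget
Project Gamma | 197794
Project Epsilon | 159810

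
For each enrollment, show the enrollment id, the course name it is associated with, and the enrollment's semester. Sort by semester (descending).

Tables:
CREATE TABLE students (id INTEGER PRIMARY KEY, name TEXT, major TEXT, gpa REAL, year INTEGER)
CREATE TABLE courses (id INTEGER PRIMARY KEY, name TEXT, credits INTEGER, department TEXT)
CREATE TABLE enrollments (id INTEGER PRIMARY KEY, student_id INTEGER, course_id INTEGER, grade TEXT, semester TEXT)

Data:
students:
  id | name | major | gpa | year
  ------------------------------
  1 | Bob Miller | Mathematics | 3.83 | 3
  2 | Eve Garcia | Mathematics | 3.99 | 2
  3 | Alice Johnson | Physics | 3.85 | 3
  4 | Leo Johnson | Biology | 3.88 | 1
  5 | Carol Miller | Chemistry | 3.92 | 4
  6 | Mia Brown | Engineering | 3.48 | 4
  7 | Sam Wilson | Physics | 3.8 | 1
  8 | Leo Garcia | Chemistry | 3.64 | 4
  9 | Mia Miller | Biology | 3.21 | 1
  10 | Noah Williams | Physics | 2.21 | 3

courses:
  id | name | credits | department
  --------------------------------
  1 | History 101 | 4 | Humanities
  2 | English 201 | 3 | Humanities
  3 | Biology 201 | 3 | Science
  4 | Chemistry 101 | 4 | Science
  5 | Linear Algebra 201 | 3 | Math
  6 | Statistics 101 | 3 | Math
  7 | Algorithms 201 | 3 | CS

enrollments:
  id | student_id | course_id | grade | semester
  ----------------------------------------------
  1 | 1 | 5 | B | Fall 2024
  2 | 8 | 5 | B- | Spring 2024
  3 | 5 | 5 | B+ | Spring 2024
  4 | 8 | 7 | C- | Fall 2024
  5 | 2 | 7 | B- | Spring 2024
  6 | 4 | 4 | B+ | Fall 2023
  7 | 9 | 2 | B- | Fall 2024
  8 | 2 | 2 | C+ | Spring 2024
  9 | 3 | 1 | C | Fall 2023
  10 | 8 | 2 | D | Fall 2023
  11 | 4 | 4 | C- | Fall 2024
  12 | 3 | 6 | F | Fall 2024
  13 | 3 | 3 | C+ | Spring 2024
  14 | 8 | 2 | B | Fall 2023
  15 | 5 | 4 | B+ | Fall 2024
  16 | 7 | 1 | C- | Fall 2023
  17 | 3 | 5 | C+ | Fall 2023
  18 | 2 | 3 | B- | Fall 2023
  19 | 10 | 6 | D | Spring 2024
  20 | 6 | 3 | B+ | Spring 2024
SELECT c.id, p.name AS course, c.semester FROM enrollments c JOIN courses p ON c.course_id = p.id ORDER BY c.semester DESC

Execution result:
id | course | semester
2 | Linear Algebra 201 | Spring 2024
3 | Linear Algebra 201 | Spring 2024
5 | Algorithms 201 | Spring 2024
8 | English 201 | Spring 2024
13 | Biology 201 | Spring 2024
19 | Statistics 101 | Spring 2024
20 | Biology 201 | Spring 2024
1 | Linear Algebra 201 | Fall 2024
4 | Algorithms 201 | Fall 2024
7 | English 201 | Fall 2024
11 | Chemistry 101 | Fall 2024
12 | Statistics 101 | Fall 2024
15 | Chemistry 101 | Fall 2024
6 | Chemistry 101 | Fall 2023
9 | History 101 | Fall 2023
10 | English 201 | Fall 2023
14 | English 201 | Fall 2023
16 | History 101 | Fall 2023
17 | Linear Algebra 201 | Fall 2023
18 | Biology 201 | Fall 2023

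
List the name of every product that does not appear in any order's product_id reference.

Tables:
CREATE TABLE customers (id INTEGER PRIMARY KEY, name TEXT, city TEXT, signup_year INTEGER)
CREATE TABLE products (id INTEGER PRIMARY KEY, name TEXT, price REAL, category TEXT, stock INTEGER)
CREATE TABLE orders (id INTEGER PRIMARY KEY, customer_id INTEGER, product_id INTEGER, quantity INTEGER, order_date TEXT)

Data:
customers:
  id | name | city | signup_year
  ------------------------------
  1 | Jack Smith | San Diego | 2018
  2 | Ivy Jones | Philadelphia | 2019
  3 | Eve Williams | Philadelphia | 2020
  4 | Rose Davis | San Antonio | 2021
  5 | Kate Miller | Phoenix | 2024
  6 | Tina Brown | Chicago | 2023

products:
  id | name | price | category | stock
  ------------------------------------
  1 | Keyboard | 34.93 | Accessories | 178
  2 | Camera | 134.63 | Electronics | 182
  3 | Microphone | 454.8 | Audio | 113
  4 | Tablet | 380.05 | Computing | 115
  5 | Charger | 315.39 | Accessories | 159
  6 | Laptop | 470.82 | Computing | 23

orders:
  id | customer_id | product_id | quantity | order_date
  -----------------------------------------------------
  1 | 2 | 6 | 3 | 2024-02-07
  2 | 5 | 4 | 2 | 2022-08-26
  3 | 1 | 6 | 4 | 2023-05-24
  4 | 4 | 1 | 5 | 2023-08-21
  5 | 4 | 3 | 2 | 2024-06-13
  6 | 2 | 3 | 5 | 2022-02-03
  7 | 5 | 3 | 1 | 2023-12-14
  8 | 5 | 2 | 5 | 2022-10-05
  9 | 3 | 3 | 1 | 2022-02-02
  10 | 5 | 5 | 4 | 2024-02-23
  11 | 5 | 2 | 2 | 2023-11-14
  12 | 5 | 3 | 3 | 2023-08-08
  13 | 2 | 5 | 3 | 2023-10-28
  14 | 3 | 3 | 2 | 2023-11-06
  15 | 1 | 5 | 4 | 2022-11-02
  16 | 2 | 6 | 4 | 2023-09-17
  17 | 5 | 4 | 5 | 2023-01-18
SELECT p.name FROM products p LEFT JOIN orders c ON c.product_id = p.id WHERE c.id IS NULL

Execution result:
(no rows)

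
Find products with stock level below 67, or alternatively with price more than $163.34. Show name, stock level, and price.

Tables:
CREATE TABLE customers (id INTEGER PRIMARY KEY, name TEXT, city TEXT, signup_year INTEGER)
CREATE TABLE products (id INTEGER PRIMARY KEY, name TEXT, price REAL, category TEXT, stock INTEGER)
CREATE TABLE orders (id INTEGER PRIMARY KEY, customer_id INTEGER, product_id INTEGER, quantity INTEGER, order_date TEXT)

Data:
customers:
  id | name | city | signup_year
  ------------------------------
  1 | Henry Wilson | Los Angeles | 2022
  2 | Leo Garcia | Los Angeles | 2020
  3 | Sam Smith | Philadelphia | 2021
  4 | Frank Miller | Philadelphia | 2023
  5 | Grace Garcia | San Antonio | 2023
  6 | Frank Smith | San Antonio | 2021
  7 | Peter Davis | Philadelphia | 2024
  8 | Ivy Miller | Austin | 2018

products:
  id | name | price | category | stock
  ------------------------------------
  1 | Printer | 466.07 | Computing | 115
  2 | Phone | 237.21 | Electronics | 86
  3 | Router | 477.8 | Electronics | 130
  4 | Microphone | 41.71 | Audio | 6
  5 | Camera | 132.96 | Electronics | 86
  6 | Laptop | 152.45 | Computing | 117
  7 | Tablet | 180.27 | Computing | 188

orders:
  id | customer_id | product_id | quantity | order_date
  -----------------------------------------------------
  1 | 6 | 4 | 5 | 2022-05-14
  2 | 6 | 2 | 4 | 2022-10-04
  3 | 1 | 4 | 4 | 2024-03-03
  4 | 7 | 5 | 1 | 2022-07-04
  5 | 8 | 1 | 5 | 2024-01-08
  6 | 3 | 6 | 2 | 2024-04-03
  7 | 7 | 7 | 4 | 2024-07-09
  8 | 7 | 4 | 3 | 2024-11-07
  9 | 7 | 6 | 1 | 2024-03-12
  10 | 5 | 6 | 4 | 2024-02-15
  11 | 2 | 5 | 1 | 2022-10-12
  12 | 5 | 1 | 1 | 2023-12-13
SELECT name, stock, price FROM products WHERE stock < 67 OR price > 163.34

Execution result:
name | stock | price
Printer | 115 | 466.07
Phone | 86 | 237.21
Router | 130 | 477.80
Microphone | 6 | 41.71
Tablet | 188 | 180.27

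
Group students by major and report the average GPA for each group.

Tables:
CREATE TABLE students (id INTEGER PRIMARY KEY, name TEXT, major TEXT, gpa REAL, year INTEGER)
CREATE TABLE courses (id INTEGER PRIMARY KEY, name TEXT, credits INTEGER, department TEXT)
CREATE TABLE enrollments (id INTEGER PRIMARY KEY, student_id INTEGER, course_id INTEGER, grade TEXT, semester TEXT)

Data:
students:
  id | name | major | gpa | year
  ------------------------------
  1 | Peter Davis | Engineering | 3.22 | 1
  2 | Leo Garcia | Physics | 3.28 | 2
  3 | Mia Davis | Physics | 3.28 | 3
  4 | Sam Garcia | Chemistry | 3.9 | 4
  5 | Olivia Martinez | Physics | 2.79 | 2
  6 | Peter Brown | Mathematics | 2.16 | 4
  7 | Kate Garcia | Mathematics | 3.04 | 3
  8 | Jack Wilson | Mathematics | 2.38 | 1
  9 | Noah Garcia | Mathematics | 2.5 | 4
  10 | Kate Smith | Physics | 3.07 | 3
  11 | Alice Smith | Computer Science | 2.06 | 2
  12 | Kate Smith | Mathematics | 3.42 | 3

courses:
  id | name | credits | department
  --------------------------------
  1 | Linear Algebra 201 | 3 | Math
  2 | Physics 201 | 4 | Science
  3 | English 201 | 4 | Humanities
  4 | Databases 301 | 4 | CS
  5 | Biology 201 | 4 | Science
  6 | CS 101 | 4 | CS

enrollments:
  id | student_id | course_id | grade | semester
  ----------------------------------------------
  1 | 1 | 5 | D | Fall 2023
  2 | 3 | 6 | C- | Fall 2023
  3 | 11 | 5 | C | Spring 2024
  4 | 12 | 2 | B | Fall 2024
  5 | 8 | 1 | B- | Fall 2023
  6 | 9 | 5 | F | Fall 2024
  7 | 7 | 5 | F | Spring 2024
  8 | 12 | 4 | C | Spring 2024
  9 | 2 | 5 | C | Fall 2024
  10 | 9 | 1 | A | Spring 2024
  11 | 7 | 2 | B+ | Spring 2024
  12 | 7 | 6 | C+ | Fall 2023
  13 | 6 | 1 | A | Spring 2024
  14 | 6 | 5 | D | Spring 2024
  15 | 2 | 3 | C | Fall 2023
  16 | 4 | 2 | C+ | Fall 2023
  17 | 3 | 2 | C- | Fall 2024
SELECT major, AVG(gpa) AS avg_gpa FROM students GROUP BY major

Execution result:
major | avg_gpa
Chemistry | 3.90
Computer Science | 2.06
Engineering | 3.22
Mathematics | 2.70
Physics | 3.11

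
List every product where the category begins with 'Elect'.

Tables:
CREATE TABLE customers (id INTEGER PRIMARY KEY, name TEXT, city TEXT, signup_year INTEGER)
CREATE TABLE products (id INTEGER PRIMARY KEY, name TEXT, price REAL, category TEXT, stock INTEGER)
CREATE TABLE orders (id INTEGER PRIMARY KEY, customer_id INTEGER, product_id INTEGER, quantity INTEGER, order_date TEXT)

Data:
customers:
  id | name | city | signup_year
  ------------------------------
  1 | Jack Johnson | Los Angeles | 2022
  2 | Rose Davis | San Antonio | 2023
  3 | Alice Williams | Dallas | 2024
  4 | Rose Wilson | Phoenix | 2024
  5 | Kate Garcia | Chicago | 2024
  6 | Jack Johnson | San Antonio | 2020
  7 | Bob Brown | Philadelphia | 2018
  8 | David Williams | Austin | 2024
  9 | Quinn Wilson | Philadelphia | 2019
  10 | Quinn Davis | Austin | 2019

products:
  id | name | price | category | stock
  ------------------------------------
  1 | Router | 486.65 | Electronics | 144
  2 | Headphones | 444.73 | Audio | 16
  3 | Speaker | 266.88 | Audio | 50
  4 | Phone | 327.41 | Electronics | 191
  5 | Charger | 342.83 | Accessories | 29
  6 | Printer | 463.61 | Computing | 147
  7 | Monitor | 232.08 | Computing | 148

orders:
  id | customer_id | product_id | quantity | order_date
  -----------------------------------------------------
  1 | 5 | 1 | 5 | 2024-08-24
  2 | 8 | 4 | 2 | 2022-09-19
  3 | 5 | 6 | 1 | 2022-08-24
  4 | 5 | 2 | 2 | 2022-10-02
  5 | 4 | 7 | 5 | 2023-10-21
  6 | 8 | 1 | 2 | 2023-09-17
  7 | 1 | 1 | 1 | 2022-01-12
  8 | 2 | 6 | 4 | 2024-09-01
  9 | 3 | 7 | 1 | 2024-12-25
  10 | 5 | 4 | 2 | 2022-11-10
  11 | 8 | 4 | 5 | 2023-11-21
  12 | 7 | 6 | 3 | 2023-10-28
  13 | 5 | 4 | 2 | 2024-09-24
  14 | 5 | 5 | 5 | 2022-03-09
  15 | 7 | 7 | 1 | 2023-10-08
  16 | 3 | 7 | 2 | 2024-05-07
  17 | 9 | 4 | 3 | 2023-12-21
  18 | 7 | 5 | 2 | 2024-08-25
SELECT name, category FROM products WHERE category LIKE 'Elect%'

Execution result:
name | category
Router | Electronics
Phone | Electronics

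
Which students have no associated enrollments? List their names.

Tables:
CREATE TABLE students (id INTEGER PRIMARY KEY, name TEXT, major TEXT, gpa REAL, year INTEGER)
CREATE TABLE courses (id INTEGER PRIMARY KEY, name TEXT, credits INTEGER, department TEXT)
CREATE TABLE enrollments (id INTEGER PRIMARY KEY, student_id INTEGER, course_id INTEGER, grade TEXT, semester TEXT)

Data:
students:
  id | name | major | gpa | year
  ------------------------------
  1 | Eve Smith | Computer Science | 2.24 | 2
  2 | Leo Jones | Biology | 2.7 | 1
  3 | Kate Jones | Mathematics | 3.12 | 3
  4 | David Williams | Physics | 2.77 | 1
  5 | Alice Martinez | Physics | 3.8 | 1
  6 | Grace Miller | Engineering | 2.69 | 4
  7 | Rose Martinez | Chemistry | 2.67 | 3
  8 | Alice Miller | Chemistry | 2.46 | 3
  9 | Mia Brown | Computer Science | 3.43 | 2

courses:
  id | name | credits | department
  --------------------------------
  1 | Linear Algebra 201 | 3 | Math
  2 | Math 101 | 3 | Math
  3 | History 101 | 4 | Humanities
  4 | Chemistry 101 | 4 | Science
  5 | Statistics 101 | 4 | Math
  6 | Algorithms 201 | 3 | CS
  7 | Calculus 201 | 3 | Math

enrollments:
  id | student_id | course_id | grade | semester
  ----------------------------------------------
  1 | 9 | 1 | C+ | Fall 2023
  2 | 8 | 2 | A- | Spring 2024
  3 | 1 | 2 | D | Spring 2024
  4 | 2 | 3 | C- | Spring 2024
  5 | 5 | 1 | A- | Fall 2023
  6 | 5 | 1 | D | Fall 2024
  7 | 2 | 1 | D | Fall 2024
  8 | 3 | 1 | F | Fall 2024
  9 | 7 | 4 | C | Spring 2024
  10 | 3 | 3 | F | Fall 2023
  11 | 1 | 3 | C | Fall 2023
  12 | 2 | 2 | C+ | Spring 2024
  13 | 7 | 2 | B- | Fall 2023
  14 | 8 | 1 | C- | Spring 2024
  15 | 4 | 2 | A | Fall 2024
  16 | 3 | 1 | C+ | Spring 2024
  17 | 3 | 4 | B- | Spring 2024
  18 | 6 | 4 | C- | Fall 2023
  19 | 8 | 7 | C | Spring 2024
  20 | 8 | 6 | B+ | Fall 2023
SELECT p.name FROM students p LEFT JOIN enrollments c ON c.student_id = p.id WHERE c.id IS NULL

Execution result:
(no rows)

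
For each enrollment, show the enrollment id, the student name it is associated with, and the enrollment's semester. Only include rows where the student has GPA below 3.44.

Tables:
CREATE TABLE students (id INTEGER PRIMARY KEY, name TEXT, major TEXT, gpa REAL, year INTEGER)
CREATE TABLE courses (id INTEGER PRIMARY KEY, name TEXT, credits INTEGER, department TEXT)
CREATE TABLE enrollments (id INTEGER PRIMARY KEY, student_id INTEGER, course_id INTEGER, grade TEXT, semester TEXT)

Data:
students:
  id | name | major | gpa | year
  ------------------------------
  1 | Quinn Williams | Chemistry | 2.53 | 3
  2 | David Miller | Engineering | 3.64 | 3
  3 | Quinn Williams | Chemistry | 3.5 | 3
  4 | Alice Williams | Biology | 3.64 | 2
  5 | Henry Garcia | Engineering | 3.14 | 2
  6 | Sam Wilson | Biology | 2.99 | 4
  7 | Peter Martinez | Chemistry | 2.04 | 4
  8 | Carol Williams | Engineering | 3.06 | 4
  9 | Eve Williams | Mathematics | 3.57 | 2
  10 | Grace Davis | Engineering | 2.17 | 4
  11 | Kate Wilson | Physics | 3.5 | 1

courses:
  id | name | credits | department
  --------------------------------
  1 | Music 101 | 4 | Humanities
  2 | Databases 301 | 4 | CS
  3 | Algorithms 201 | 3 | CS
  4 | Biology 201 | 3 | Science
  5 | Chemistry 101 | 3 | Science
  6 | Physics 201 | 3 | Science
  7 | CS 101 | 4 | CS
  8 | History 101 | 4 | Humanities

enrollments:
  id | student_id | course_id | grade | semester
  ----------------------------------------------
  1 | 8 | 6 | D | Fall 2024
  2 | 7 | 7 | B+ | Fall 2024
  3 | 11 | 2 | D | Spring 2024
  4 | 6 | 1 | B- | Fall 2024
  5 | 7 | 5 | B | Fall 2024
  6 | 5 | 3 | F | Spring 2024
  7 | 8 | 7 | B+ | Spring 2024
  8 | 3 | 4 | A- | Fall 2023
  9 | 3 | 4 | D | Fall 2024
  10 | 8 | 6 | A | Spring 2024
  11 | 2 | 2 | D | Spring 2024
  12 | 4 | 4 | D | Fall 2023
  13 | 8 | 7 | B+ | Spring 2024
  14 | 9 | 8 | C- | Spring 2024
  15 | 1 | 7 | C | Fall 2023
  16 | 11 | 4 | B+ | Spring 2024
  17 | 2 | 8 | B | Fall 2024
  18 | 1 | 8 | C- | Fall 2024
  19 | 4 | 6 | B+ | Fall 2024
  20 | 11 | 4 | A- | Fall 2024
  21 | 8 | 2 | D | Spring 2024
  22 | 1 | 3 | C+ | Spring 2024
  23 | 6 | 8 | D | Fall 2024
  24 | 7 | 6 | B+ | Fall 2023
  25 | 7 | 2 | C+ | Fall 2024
SELECT c.id, p.name AS student, c.semester FROM enrollments c JOIN students p ON c.student_id = p.id WHERE p.gpa < 3.44

Execution result:
id | student | semester
1 | Carol Williams | Fall 2024
2 | Peter Martinez | Fall 2024
4 | Sam Wilson | Fall 2024
5 | Peter Martinez | Fall 2024
6 | Henry Garcia | Spring 2024
7 | Carol Williams | Spring 2024
10 | Carol Williams | Spring 2024
13 | Carol Williams | Spring 2024
15 | Quinn Williams | Fall 2023
18 | Quinn Williams | Fall 2024
21 | Carol Williams | Spring 2024
22 | Quinn Williams | Spring 2024
23 | Sam Wilson | Fall 2024
24 | Peter Martinez | Fall 2023
25 | Peter Martinez | Fall 2024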